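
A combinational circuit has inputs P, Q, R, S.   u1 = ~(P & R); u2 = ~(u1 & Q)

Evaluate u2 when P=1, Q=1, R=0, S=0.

u1 = ~(1 & 0) = 1
u2 = ~(1 & 1) = 0

0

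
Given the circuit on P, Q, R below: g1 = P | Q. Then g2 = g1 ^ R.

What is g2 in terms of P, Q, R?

g1 = P | Q
g2 = g1 ^ R = (P | Q) ^ R

(P | Q) ^ R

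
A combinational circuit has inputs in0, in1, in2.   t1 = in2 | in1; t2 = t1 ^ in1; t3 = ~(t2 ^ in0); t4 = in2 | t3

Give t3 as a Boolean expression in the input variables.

~(((in2 | in1) ^ in1) ^ in0)

t1 = in2 | in1
t2 = t1 ^ in1 = (in2 | in1) ^ in1
t3 = ~(t2 ^ in0) = ~(((in2 | in1) ^ in1) ^ in0)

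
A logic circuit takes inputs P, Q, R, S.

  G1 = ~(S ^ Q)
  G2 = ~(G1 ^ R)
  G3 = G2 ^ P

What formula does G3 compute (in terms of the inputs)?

G1 = ~(S ^ Q)
G2 = ~(G1 ^ R) = ~((~(S ^ Q)) ^ R)
G3 = G2 ^ P = (~((~(S ^ Q)) ^ R)) ^ P

(~((~(S ^ Q)) ^ R)) ^ P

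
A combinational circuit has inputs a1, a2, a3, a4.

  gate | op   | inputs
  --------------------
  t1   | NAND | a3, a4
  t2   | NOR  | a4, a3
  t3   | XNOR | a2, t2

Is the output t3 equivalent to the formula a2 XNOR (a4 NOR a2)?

No

t2 = a4 NOR a3
t3 = a2 XNOR t2 = a2 XNOR (a4 NOR a3)
At a1=0, a2=0, a3=1, a4=0: circuit gives 1, formula gives 0.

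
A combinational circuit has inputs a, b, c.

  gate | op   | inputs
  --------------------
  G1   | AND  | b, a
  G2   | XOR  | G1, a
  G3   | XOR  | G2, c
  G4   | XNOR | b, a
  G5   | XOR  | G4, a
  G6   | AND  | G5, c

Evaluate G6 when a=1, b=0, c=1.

G4 = 0 XNOR 1 = 0
G5 = 0 XOR 1 = 1
G6 = 1 AND 1 = 1

1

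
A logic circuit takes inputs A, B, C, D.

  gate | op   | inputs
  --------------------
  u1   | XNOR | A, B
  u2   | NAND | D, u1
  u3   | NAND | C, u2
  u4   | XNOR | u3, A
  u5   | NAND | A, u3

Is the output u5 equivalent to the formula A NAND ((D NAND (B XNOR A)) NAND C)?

u1 = A XNOR B
u2 = D NAND u1 = D NAND (A XNOR B)
u3 = C NAND u2 = C NAND (D NAND (A XNOR B))
u5 = A NAND u3 = A NAND (C NAND (D NAND (A XNOR B)))
At A=1, B=0, C=0, D=0: circuit gives 0, formula gives 0.
At A=0, B=0, C=0, D=0: circuit gives 1, formula gives 1.
Agrees on all 16 inputs.

Yes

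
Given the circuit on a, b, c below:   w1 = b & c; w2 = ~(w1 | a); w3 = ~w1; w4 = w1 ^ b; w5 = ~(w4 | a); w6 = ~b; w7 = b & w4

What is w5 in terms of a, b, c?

w1 = b & c
w4 = w1 ^ b = (b & c) ^ b
w5 = ~(w4 | a) = ~(((b & c) ^ b) | a)

~(((b & c) ^ b) | a)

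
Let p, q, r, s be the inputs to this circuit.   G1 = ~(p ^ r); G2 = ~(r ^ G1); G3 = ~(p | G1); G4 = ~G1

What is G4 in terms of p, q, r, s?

G1 = ~(p ^ r)
G4 = ~G1 = ~(~(p ^ r))

~(~(p ^ r))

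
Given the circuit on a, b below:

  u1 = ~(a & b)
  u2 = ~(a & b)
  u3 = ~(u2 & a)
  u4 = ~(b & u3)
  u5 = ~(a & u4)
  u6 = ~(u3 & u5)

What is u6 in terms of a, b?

~((~((~(a & b)) & a)) & (~(a & (~(b & (~((~(a & b)) & a)))))))

u2 = ~(a & b)
u3 = ~(u2 & a) = ~((~(a & b)) & a)
u4 = ~(b & u3) = ~(b & (~((~(a & b)) & a)))
u5 = ~(a & u4) = ~(a & (~(b & (~((~(a & b)) & a)))))
u6 = ~(u3 & u5) = ~((~((~(a & b)) & a)) & (~(a & (~(b & (~((~(a & b)) & a)))))))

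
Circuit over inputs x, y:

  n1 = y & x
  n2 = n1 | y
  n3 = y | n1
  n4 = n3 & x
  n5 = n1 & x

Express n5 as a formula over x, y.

n1 = y & x
n5 = n1 & x = (y & x) & x

(y & x) & x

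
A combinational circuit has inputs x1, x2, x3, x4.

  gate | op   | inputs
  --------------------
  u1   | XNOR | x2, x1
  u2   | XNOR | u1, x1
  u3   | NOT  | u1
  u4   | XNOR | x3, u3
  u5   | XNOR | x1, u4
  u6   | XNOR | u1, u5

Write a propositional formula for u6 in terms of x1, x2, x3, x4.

u1 = x2 XNOR x1
u3 = NOT u1 = NOT (x2 XNOR x1)
u4 = x3 XNOR u3 = x3 XNOR NOT (x2 XNOR x1)
u5 = x1 XNOR u4 = x1 XNOR (x3 XNOR NOT (x2 XNOR x1))
u6 = u1 XNOR u5 = (x2 XNOR x1) XNOR (x1 XNOR (x3 XNOR NOT (x2 XNOR x1)))

(x2 XNOR x1) XNOR (x1 XNOR (x3 XNOR NOT (x2 XNOR x1)))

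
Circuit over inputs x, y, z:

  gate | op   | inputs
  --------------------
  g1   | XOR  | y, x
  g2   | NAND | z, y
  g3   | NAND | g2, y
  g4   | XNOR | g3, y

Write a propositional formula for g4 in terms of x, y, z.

((z NAND y) NAND y) XNOR y

g2 = z NAND y
g3 = g2 NAND y = (z NAND y) NAND y
g4 = g3 XNOR y = ((z NAND y) NAND y) XNOR y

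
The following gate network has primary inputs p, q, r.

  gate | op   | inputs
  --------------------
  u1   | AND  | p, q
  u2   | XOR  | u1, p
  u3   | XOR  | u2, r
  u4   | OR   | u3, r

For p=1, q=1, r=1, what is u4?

u1 = 1 AND 1 = 1
u2 = 1 XOR 1 = 0
u3 = 0 XOR 1 = 1
u4 = 1 OR 1 = 1

1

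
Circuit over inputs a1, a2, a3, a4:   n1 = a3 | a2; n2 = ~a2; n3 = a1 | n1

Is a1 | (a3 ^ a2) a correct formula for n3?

No

n1 = a3 | a2
n3 = a1 | n1 = a1 | (a3 | a2)
At a1=0, a2=1, a3=1, a4=0: circuit gives 1, formula gives 0.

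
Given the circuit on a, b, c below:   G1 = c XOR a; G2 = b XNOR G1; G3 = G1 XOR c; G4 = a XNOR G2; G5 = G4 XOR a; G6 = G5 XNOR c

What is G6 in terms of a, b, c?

G1 = c XOR a
G2 = b XNOR G1 = b XNOR (c XOR a)
G4 = a XNOR G2 = a XNOR (b XNOR (c XOR a))
G5 = G4 XOR a = (a XNOR (b XNOR (c XOR a))) XOR a
G6 = G5 XNOR c = ((a XNOR (b XNOR (c XOR a))) XOR a) XNOR c

((a XNOR (b XNOR (c XOR a))) XOR a) XNOR c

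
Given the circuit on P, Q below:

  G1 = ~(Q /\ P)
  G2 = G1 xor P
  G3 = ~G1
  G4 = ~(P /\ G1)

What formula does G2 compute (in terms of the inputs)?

(~(Q /\ P)) xor P

G1 = ~(Q /\ P)
G2 = G1 xor P = (~(Q /\ P)) xor P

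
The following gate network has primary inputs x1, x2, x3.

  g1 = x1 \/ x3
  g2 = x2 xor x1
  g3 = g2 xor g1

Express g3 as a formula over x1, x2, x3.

g1 = x1 \/ x3
g2 = x2 xor x1
g3 = g2 xor g1 = (x2 xor x1) xor (x1 \/ x3)

(x2 xor x1) xor (x1 \/ x3)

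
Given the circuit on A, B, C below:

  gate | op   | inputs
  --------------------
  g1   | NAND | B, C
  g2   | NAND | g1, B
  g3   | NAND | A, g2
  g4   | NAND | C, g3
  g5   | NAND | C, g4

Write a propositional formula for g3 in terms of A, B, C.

g1 = B NAND C
g2 = g1 NAND B = (B NAND C) NAND B
g3 = A NAND g2 = A NAND ((B NAND C) NAND B)

A NAND ((B NAND C) NAND B)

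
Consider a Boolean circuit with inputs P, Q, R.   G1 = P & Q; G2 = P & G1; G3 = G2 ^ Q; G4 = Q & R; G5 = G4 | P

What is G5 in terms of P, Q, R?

G4 = Q & R
G5 = G4 | P = (Q & R) | P

(Q & R) | P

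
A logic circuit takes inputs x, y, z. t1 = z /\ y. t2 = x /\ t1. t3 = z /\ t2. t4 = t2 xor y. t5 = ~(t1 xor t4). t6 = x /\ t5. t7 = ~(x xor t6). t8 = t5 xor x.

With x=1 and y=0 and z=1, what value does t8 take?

0

t1 = 1 /\ 0 = 0
t2 = 1 /\ 0 = 0
t4 = 0 xor 0 = 0
t5 = ~(0 xor 0) = 1
t8 = 1 xor 1 = 0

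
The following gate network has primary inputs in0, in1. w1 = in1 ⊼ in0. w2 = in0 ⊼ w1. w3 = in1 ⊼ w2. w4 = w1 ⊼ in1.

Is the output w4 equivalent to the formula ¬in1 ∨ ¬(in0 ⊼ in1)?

Yes

w1 = in1 ⊼ in0
w4 = w1 ⊼ in1 = (in1 ⊼ in0) ⊼ in1
At in0=0, in1=1: circuit gives 0, formula gives 0.
At in0=0, in1=0: circuit gives 1, formula gives 1.
Agrees on all 4 inputs.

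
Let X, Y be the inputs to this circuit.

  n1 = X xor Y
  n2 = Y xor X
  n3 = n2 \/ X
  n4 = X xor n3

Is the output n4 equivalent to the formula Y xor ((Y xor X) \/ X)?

No

n2 = Y xor X
n3 = n2 \/ X = (Y xor X) \/ X
n4 = X xor n3 = X xor ((Y xor X) \/ X)
At X=0, Y=1: circuit gives 1, formula gives 0.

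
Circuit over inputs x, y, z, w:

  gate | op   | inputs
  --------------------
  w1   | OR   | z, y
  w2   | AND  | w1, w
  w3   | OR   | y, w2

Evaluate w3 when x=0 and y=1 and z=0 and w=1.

1

w1 = 0 OR 1 = 1
w2 = 1 AND 1 = 1
w3 = 1 OR 1 = 1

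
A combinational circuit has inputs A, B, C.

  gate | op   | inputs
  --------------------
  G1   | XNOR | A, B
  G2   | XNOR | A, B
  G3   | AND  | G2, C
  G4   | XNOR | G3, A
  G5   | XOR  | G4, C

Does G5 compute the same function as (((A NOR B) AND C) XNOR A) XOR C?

No

G2 = A XNOR B
G3 = G2 AND C = (A XNOR B) AND C
G4 = G3 XNOR A = ((A XNOR B) AND C) XNOR A
G5 = G4 XOR C = (((A XNOR B) AND C) XNOR A) XOR C
At A=1, B=1, C=1: circuit gives 0, formula gives 1.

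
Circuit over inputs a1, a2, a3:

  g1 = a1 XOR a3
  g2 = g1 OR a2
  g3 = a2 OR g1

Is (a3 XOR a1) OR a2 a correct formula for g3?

g1 = a1 XOR a3
g3 = a2 OR g1 = a2 OR (a1 XOR a3)
At a1=0, a2=0, a3=0: circuit gives 0, formula gives 0.
At a1=0, a2=0, a3=1: circuit gives 1, formula gives 1.
Agrees on all 8 inputs.

Yes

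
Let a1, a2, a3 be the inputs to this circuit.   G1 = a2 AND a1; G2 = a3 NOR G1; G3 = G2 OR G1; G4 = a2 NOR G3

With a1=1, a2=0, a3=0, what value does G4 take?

0

G1 = 0 AND 1 = 0
G2 = 0 NOR 0 = 1
G3 = 1 OR 0 = 1
G4 = 0 NOR 1 = 0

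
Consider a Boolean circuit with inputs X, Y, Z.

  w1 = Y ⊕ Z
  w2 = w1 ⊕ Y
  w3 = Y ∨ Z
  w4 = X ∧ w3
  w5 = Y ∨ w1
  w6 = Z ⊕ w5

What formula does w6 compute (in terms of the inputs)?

Z ⊕ (Y ∨ (Y ⊕ Z))

w1 = Y ⊕ Z
w5 = Y ∨ w1 = Y ∨ (Y ⊕ Z)
w6 = Z ⊕ w5 = Z ⊕ (Y ∨ (Y ⊕ Z))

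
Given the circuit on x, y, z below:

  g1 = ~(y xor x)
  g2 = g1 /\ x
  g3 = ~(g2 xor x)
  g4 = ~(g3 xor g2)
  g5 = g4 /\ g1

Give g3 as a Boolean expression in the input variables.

~(((~(y xor x)) /\ x) xor x)

g1 = ~(y xor x)
g2 = g1 /\ x = (~(y xor x)) /\ x
g3 = ~(g2 xor x) = ~(((~(y xor x)) /\ x) xor x)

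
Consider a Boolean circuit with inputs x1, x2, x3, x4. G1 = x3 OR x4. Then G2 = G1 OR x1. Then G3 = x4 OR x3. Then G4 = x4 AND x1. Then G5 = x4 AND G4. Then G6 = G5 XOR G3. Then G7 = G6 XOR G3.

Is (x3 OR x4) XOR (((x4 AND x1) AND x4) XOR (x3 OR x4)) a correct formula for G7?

G3 = x4 OR x3
G4 = x4 AND x1
G5 = x4 AND G4 = x4 AND (x4 AND x1)
G6 = G5 XOR G3 = (x4 AND (x4 AND x1)) XOR (x4 OR x3)
G7 = G6 XOR G3 = ((x4 AND (x4 AND x1)) XOR (x4 OR x3)) XOR (x4 OR x3)
At x1=0, x2=0, x3=0, x4=0: circuit gives 0, formula gives 0.
At x1=1, x2=0, x3=0, x4=1: circuit gives 1, formula gives 1.
Agrees on all 16 inputs.

Yes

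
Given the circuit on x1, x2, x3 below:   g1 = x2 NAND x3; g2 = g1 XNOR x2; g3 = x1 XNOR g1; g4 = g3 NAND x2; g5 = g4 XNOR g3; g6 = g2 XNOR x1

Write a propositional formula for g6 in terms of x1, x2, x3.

((x2 NAND x3) XNOR x2) XNOR x1

g1 = x2 NAND x3
g2 = g1 XNOR x2 = (x2 NAND x3) XNOR x2
g6 = g2 XNOR x1 = ((x2 NAND x3) XNOR x2) XNOR x1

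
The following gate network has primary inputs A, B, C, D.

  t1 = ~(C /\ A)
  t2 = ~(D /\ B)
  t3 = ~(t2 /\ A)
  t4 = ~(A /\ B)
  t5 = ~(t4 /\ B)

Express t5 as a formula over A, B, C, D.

t4 = ~(A /\ B)
t5 = ~(t4 /\ B) = ~((~(A /\ B)) /\ B)

~((~(A /\ B)) /\ B)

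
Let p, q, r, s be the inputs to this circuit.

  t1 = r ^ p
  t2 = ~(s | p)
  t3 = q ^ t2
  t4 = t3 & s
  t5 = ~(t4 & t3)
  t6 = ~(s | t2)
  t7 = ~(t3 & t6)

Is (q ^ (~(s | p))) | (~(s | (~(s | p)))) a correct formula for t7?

No

t2 = ~(s | p)
t3 = q ^ t2 = q ^ (~(s | p))
t6 = ~(s | t2) = ~(s | (~(s | p)))
t7 = ~(t3 & t6) = ~((q ^ (~(s | p))) & (~(s | (~(s | p)))))
At p=0, q=0, r=0, s=1: circuit gives 1, formula gives 0.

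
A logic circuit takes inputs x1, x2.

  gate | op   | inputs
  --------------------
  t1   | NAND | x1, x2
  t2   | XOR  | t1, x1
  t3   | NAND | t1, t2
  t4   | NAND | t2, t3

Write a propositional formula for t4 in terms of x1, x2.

t1 = x1 NAND x2
t2 = t1 XOR x1 = (x1 NAND x2) XOR x1
t3 = t1 NAND t2 = (x1 NAND x2) NAND ((x1 NAND x2) XOR x1)
t4 = t2 NAND t3 = ((x1 NAND x2) XOR x1) NAND ((x1 NAND x2) NAND ((x1 NAND x2) XOR x1))

((x1 NAND x2) XOR x1) NAND ((x1 NAND x2) NAND ((x1 NAND x2) XOR x1))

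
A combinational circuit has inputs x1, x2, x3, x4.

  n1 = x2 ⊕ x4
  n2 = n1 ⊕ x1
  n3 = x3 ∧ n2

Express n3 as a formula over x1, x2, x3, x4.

x3 ∧ ((x2 ⊕ x4) ⊕ x1)

n1 = x2 ⊕ x4
n2 = n1 ⊕ x1 = (x2 ⊕ x4) ⊕ x1
n3 = x3 ∧ n2 = x3 ∧ ((x2 ⊕ x4) ⊕ x1)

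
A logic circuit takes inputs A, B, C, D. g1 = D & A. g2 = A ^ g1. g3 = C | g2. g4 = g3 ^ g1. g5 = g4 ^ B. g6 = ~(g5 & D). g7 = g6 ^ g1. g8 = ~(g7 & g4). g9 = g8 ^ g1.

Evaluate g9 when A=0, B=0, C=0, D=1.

1

g1 = 1 & 0 = 0
g2 = 0 ^ 0 = 0
g3 = 0 | 0 = 0
g4 = 0 ^ 0 = 0
g5 = 0 ^ 0 = 0
g6 = ~(0 & 1) = 1
g7 = 1 ^ 0 = 1
g8 = ~(1 & 0) = 1
g9 = 1 ^ 0 = 1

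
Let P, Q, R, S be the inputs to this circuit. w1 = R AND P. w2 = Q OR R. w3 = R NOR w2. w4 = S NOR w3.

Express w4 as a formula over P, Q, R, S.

w2 = Q OR R
w3 = R NOR w2 = R NOR (Q OR R)
w4 = S NOR w3 = S NOR (R NOR (Q OR R))

S NOR (R NOR (Q OR R))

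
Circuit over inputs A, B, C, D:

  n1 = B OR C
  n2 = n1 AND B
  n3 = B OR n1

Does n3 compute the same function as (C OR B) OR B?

n1 = B OR C
n3 = B OR n1 = B OR (B OR C)
At A=0, B=0, C=0, D=0: circuit gives 0, formula gives 0.
At A=0, B=0, C=1, D=0: circuit gives 1, formula gives 1.
Agrees on all 16 inputs.

Yes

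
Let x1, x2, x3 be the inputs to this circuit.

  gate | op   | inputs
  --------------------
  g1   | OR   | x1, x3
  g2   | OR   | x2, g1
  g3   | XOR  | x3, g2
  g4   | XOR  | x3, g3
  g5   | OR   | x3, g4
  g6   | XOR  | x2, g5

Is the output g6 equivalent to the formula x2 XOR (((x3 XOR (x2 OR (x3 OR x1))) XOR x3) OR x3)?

g1 = x1 OR x3
g2 = x2 OR g1 = x2 OR (x1 OR x3)
g3 = x3 XOR g2 = x3 XOR (x2 OR (x1 OR x3))
g4 = x3 XOR g3 = x3 XOR (x3 XOR (x2 OR (x1 OR x3)))
g5 = x3 OR g4 = x3 OR (x3 XOR (x3 XOR (x2 OR (x1 OR x3))))
g6 = x2 XOR g5 = x2 XOR (x3 OR (x3 XOR (x3 XOR (x2 OR (x1 OR x3)))))
At x1=0, x2=0, x3=0: circuit gives 0, formula gives 0.
At x1=0, x2=0, x3=1: circuit gives 1, formula gives 1.
Agrees on all 8 inputs.

Yes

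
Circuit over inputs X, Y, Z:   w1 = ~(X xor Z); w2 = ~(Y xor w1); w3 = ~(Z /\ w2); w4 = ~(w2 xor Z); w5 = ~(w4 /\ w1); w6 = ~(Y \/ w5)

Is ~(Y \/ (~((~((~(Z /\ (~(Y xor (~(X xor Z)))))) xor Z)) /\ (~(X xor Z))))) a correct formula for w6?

w1 = ~(X xor Z)
w2 = ~(Y xor w1) = ~(Y xor (~(X xor Z)))
w4 = ~(w2 xor Z) = ~((~(Y xor (~(X xor Z)))) xor Z)
w5 = ~(w4 /\ w1) = ~((~((~(Y xor (~(X xor Z)))) xor Z)) /\ (~(X xor Z)))
w6 = ~(Y \/ w5) = ~(Y \/ (~((~((~(Y xor (~(X xor Z)))) xor Z)) /\ (~(X xor Z)))))
At X=0, Y=0, Z=0: circuit gives 1, formula gives 0.

No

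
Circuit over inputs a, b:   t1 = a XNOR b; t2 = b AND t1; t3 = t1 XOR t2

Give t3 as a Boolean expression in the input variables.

t1 = a XNOR b
t2 = b AND t1 = b AND (a XNOR b)
t3 = t1 XOR t2 = (a XNOR b) XOR (b AND (a XNOR b))

(a XNOR b) XOR (b AND (a XNOR b))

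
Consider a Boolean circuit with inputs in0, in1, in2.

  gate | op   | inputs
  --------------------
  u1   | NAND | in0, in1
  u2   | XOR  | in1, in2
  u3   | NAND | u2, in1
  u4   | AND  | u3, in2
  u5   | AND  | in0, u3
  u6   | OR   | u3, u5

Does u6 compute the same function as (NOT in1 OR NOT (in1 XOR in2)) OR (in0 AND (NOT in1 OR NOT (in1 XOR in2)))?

u2 = in1 XOR in2
u3 = u2 NAND in1 = (in1 XOR in2) NAND in1
u5 = in0 AND u3 = in0 AND ((in1 XOR in2) NAND in1)
u6 = u3 OR u5 = ((in1 XOR in2) NAND in1) OR (in0 AND ((in1 XOR in2) NAND in1))
At in0=0, in1=1, in2=0: circuit gives 0, formula gives 0.
At in0=0, in1=0, in2=0: circuit gives 1, formula gives 1.
Agrees on all 8 inputs.

Yes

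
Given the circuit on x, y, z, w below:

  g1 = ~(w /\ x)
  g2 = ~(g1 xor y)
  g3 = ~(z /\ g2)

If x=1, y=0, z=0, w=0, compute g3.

1

g1 = ~(0 /\ 1) = 1
g2 = ~(1 xor 0) = 0
g3 = ~(0 /\ 0) = 1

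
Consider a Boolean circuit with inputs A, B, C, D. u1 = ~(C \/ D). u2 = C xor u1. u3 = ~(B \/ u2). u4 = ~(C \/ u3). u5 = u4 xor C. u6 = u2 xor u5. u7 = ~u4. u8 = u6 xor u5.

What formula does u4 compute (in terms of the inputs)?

u1 = ~(C \/ D)
u2 = C xor u1 = C xor (~(C \/ D))
u3 = ~(B \/ u2) = ~(B \/ (C xor (~(C \/ D))))
u4 = ~(C \/ u3) = ~(C \/ (~(B \/ (C xor (~(C \/ D))))))

~(C \/ (~(B \/ (C xor (~(C \/ D))))))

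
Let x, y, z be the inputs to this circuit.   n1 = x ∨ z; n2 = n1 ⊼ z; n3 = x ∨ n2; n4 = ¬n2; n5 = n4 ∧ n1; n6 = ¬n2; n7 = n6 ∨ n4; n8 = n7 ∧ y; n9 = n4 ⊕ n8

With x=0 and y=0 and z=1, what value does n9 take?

1

n1 = 0 ∨ 1 = 1
n2 = 1 ⊼ 1 = 0
n4 = ¬0 = 1
n6 = ¬0 = 1
n7 = 1 ∨ 1 = 1
n8 = 1 ∧ 0 = 0
n9 = 1 ⊕ 0 = 1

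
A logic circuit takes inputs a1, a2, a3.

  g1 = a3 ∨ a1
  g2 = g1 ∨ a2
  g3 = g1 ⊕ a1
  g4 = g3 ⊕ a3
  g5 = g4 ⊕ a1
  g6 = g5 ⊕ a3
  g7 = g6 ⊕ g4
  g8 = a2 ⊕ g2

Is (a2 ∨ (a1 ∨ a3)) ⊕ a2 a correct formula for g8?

Yes

g1 = a3 ∨ a1
g2 = g1 ∨ a2 = (a3 ∨ a1) ∨ a2
g8 = a2 ⊕ g2 = a2 ⊕ ((a3 ∨ a1) ∨ a2)
At a1=0, a2=0, a3=0: circuit gives 0, formula gives 0.
At a1=0, a2=0, a3=1: circuit gives 1, formula gives 1.
Agrees on all 8 inputs.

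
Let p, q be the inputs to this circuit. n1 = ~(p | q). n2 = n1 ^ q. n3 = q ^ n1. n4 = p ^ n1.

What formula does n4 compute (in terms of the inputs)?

p ^ (~(p | q))

n1 = ~(p | q)
n4 = p ^ n1 = p ^ (~(p | q))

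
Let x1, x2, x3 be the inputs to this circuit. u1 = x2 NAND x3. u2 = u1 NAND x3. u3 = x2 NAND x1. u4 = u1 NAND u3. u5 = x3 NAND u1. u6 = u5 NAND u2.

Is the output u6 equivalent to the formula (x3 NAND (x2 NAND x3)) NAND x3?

No

u1 = x2 NAND x3
u2 = u1 NAND x3 = (x2 NAND x3) NAND x3
u5 = x3 NAND u1 = x3 NAND (x2 NAND x3)
u6 = u5 NAND u2 = (x3 NAND (x2 NAND x3)) NAND ((x2 NAND x3) NAND x3)
At x1=0, x2=0, x3=0: circuit gives 0, formula gives 1.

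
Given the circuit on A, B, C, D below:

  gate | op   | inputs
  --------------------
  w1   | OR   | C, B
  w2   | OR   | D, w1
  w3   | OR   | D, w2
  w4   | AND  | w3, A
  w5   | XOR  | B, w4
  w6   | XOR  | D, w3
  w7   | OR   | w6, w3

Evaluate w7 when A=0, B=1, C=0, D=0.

1

w1 = 0 OR 1 = 1
w2 = 0 OR 1 = 1
w3 = 0 OR 1 = 1
w6 = 0 XOR 1 = 1
w7 = 1 OR 1 = 1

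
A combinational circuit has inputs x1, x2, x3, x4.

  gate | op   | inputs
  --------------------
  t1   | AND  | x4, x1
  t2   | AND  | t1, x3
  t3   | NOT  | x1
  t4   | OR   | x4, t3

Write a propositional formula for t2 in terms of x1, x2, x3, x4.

(x4 AND x1) AND x3

t1 = x4 AND x1
t2 = t1 AND x3 = (x4 AND x1) AND x3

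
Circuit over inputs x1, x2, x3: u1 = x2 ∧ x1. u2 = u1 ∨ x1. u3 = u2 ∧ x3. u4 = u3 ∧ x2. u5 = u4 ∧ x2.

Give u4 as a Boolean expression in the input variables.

(((x2 ∧ x1) ∨ x1) ∧ x3) ∧ x2

u1 = x2 ∧ x1
u2 = u1 ∨ x1 = (x2 ∧ x1) ∨ x1
u3 = u2 ∧ x3 = ((x2 ∧ x1) ∨ x1) ∧ x3
u4 = u3 ∧ x2 = (((x2 ∧ x1) ∨ x1) ∧ x3) ∧ x2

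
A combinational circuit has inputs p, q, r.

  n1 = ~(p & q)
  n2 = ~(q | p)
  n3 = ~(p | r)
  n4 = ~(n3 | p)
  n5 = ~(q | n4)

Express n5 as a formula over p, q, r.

~(q | (~((~(p | r)) | p)))

n3 = ~(p | r)
n4 = ~(n3 | p) = ~((~(p | r)) | p)
n5 = ~(q | n4) = ~(q | (~((~(p | r)) | p)))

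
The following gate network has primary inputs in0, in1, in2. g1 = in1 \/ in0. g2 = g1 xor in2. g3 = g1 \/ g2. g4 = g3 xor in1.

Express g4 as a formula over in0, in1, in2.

g1 = in1 \/ in0
g2 = g1 xor in2 = (in1 \/ in0) xor in2
g3 = g1 \/ g2 = (in1 \/ in0) \/ ((in1 \/ in0) xor in2)
g4 = g3 xor in1 = ((in1 \/ in0) \/ ((in1 \/ in0) xor in2)) xor in1

((in1 \/ in0) \/ ((in1 \/ in0) xor in2)) xor in1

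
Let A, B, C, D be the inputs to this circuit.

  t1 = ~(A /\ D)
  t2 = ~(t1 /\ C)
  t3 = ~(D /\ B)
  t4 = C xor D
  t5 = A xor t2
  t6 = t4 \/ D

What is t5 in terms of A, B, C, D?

t1 = ~(A /\ D)
t2 = ~(t1 /\ C) = ~((~(A /\ D)) /\ C)
t5 = A xor t2 = A xor (~((~(A /\ D)) /\ C))

A xor (~((~(A /\ D)) /\ C))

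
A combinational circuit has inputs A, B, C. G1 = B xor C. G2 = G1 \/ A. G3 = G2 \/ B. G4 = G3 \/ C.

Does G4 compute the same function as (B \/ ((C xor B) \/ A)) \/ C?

Yes

G1 = B xor C
G2 = G1 \/ A = (B xor C) \/ A
G3 = G2 \/ B = ((B xor C) \/ A) \/ B
G4 = G3 \/ C = (((B xor C) \/ A) \/ B) \/ C
At A=0, B=0, C=0: circuit gives 0, formula gives 0.
At A=0, B=0, C=1: circuit gives 1, formula gives 1.
Agrees on all 8 inputs.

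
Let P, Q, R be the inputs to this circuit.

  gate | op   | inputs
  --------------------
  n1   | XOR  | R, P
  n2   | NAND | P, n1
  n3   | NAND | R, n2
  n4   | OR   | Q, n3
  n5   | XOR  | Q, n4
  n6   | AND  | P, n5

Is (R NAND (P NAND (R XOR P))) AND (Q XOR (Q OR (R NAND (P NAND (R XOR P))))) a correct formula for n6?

No

n1 = R XOR P
n2 = P NAND n1 = P NAND (R XOR P)
n3 = R NAND n2 = R NAND (P NAND (R XOR P))
n4 = Q OR n3 = Q OR (R NAND (P NAND (R XOR P)))
n5 = Q XOR n4 = Q XOR (Q OR (R NAND (P NAND (R XOR P))))
n6 = P AND n5 = P AND (Q XOR (Q OR (R NAND (P NAND (R XOR P)))))
At P=0, Q=0, R=0: circuit gives 0, formula gives 1.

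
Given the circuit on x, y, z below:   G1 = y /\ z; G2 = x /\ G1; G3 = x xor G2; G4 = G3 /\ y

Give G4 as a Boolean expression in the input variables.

G1 = y /\ z
G2 = x /\ G1 = x /\ (y /\ z)
G3 = x xor G2 = x xor (x /\ (y /\ z))
G4 = G3 /\ y = (x xor (x /\ (y /\ z))) /\ y

(x xor (x /\ (y /\ z))) /\ y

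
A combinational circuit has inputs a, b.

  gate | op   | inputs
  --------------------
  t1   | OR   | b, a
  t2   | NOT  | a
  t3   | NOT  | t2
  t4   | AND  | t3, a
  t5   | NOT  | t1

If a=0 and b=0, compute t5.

t1 = 0 OR 0 = 0
t5 = NOT 0 = 1

1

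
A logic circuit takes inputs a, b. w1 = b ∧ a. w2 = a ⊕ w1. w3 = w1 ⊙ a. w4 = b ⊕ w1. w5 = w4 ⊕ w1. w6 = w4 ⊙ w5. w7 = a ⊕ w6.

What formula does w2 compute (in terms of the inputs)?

w1 = b ∧ a
w2 = a ⊕ w1 = a ⊕ (b ∧ a)

a ⊕ (b ∧ a)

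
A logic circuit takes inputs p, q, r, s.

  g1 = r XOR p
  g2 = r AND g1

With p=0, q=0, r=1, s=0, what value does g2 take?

g1 = 1 XOR 0 = 1
g2 = 1 AND 1 = 1

1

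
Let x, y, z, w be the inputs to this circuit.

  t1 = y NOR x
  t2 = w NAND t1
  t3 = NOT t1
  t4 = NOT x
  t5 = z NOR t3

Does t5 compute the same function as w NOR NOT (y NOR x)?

No

t1 = y NOR x
t3 = NOT t1 = NOT (y NOR x)
t5 = z NOR t3 = z NOR NOT (y NOR x)
At x=0, y=0, z=0, w=1: circuit gives 1, formula gives 0.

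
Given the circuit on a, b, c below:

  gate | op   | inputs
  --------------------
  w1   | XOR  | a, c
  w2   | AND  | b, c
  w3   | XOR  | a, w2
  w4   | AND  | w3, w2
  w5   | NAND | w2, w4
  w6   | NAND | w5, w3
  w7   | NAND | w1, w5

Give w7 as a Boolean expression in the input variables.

(a XOR c) NAND ((b AND c) NAND ((a XOR (b AND c)) AND (b AND c)))

w1 = a XOR c
w2 = b AND c
w3 = a XOR w2 = a XOR (b AND c)
w4 = w3 AND w2 = (a XOR (b AND c)) AND (b AND c)
w5 = w2 NAND w4 = (b AND c) NAND ((a XOR (b AND c)) AND (b AND c))
w7 = w1 NAND w5 = (a XOR c) NAND ((b AND c) NAND ((a XOR (b AND c)) AND (b AND c)))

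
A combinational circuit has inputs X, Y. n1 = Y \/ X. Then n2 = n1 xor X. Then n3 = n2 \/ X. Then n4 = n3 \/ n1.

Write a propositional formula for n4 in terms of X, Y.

(((Y \/ X) xor X) \/ X) \/ (Y \/ X)

n1 = Y \/ X
n2 = n1 xor X = (Y \/ X) xor X
n3 = n2 \/ X = ((Y \/ X) xor X) \/ X
n4 = n3 \/ n1 = (((Y \/ X) xor X) \/ X) \/ (Y \/ X)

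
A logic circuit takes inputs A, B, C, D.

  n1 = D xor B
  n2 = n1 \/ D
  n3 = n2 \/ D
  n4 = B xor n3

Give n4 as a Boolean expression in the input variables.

n1 = D xor B
n2 = n1 \/ D = (D xor B) \/ D
n3 = n2 \/ D = ((D xor B) \/ D) \/ D
n4 = B xor n3 = B xor (((D xor B) \/ D) \/ D)

B xor (((D xor B) \/ D) \/ D)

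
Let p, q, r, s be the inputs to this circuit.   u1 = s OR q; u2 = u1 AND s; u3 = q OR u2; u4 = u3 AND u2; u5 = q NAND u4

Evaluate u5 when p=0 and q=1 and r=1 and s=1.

u1 = 1 OR 1 = 1
u2 = 1 AND 1 = 1
u3 = 1 OR 1 = 1
u4 = 1 AND 1 = 1
u5 = 1 NAND 1 = 0

0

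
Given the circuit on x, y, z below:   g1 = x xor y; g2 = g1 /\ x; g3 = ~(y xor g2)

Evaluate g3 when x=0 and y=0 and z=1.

1

g1 = 0 xor 0 = 0
g2 = 0 /\ 0 = 0
g3 = ~(0 xor 0) = 1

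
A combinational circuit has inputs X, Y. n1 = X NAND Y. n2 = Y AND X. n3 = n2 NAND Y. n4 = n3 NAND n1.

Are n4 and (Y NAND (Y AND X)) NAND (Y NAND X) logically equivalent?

Yes

n1 = X NAND Y
n2 = Y AND X
n3 = n2 NAND Y = (Y AND X) NAND Y
n4 = n3 NAND n1 = ((Y AND X) NAND Y) NAND (X NAND Y)
At X=0, Y=0: circuit gives 0, formula gives 0.
At X=1, Y=1: circuit gives 1, formula gives 1.
Agrees on all 4 inputs.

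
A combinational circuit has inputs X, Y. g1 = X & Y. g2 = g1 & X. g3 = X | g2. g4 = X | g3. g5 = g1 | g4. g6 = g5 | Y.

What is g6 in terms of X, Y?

((X & Y) | (X | (X | ((X & Y) & X)))) | Y

g1 = X & Y
g2 = g1 & X = (X & Y) & X
g3 = X | g2 = X | ((X & Y) & X)
g4 = X | g3 = X | (X | ((X & Y) & X))
g5 = g1 | g4 = (X & Y) | (X | (X | ((X & Y) & X)))
g6 = g5 | Y = ((X & Y) | (X | (X | ((X & Y) & X)))) | Y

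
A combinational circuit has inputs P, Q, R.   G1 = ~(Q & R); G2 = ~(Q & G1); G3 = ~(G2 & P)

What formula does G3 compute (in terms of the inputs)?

~((~(Q & (~(Q & R)))) & P)

G1 = ~(Q & R)
G2 = ~(Q & G1) = ~(Q & (~(Q & R)))
G3 = ~(G2 & P) = ~((~(Q & (~(Q & R)))) & P)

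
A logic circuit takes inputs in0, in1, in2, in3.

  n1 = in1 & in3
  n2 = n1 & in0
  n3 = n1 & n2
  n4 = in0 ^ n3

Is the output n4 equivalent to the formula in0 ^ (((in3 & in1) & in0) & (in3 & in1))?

n1 = in1 & in3
n2 = n1 & in0 = (in1 & in3) & in0
n3 = n1 & n2 = (in1 & in3) & ((in1 & in3) & in0)
n4 = in0 ^ n3 = in0 ^ ((in1 & in3) & ((in1 & in3) & in0))
At in0=0, in1=0, in2=0, in3=0: circuit gives 0, formula gives 0.
At in0=1, in1=0, in2=0, in3=0: circuit gives 1, formula gives 1.
Agrees on all 16 inputs.

Yes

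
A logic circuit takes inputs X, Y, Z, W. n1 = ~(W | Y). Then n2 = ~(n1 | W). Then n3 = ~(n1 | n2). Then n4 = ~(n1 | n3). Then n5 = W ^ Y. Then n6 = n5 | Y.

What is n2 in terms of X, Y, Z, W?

n1 = ~(W | Y)
n2 = ~(n1 | W) = ~((~(W | Y)) | W)

~((~(W | Y)) | W)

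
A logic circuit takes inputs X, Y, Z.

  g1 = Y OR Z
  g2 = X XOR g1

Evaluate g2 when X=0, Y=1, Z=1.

g1 = 1 OR 1 = 1
g2 = 0 XOR 1 = 1

1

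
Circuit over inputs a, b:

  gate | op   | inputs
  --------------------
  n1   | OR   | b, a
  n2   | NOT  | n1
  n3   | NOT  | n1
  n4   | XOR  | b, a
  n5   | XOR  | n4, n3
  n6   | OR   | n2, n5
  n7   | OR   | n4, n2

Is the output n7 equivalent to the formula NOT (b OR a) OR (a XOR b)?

n1 = b OR a
n2 = NOT n1 = NOT (b OR a)
n4 = b XOR a
n7 = n4 OR n2 = (b XOR a) OR NOT (b OR a)
At a=1, b=1: circuit gives 0, formula gives 0.
At a=0, b=0: circuit gives 1, formula gives 1.
Agrees on all 4 inputs.

Yes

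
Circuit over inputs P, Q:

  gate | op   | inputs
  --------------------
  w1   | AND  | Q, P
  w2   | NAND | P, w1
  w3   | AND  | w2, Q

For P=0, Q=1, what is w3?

1

w1 = 1 AND 0 = 0
w2 = 0 NAND 0 = 1
w3 = 1 AND 1 = 1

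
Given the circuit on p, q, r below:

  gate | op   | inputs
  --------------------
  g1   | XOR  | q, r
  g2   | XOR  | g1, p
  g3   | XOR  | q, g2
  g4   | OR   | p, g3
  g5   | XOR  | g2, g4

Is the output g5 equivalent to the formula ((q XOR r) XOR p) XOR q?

No

g1 = q XOR r
g2 = g1 XOR p = (q XOR r) XOR p
g3 = q XOR g2 = q XOR ((q XOR r) XOR p)
g4 = p OR g3 = p OR (q XOR ((q XOR r) XOR p))
g5 = g2 XOR g4 = ((q XOR r) XOR p) XOR (p OR (q XOR ((q XOR r) XOR p)))
At p=0, q=0, r=1: circuit gives 0, formula gives 1.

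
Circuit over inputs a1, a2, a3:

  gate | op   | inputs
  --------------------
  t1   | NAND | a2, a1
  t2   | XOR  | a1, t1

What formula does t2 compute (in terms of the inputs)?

t1 = a2 NAND a1
t2 = a1 XOR t1 = a1 XOR (a2 NAND a1)

a1 XOR (a2 NAND a1)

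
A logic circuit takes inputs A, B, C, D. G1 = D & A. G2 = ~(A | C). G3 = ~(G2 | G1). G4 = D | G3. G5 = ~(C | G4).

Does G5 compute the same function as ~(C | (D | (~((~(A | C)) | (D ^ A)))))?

G1 = D & A
G2 = ~(A | C)
G3 = ~(G2 | G1) = ~((~(A | C)) | (D & A))
G4 = D | G3 = D | (~((~(A | C)) | (D & A)))
G5 = ~(C | G4) = ~(C | (D | (~((~(A | C)) | (D & A)))))
At A=1, B=0, C=0, D=0: circuit gives 0, formula gives 1.

No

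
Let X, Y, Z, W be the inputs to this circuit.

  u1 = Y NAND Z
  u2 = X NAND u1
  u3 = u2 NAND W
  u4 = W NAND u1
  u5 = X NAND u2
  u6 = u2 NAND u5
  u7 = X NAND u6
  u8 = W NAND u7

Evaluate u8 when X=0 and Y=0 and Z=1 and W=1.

0

u1 = 0 NAND 1 = 1
u2 = 0 NAND 1 = 1
u5 = 0 NAND 1 = 1
u6 = 1 NAND 1 = 0
u7 = 0 NAND 0 = 1
u8 = 1 NAND 1 = 0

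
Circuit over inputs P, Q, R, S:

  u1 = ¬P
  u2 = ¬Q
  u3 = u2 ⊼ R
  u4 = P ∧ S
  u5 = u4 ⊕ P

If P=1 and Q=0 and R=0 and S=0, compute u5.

u4 = 1 ∧ 0 = 0
u5 = 0 ⊕ 1 = 1

1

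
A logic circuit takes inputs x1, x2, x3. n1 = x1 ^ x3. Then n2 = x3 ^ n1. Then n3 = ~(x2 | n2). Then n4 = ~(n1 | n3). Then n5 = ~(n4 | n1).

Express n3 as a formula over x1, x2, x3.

~(x2 | (x3 ^ (x1 ^ x3)))

n1 = x1 ^ x3
n2 = x3 ^ n1 = x3 ^ (x1 ^ x3)
n3 = ~(x2 | n2) = ~(x2 | (x3 ^ (x1 ^ x3)))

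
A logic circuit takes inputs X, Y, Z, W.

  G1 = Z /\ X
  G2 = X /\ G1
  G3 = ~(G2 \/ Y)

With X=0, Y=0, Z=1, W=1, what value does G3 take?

1

G1 = 1 /\ 0 = 0
G2 = 0 /\ 0 = 0
G3 = ~(0 \/ 0) = 1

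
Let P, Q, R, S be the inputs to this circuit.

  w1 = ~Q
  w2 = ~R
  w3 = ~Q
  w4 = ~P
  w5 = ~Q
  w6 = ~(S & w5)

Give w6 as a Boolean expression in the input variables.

~(S & ~Q)

w5 = ~Q
w6 = ~(S & w5) = ~(S & ~Q)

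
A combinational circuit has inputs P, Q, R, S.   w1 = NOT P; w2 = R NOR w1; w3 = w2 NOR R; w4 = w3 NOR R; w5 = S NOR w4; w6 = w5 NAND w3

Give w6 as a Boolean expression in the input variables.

(S NOR (((R NOR NOT P) NOR R) NOR R)) NAND ((R NOR NOT P) NOR R)

w1 = NOT P
w2 = R NOR w1 = R NOR NOT P
w3 = w2 NOR R = (R NOR NOT P) NOR R
w4 = w3 NOR R = ((R NOR NOT P) NOR R) NOR R
w5 = S NOR w4 = S NOR (((R NOR NOT P) NOR R) NOR R)
w6 = w5 NAND w3 = (S NOR (((R NOR NOT P) NOR R) NOR R)) NAND ((R NOR NOT P) NOR R)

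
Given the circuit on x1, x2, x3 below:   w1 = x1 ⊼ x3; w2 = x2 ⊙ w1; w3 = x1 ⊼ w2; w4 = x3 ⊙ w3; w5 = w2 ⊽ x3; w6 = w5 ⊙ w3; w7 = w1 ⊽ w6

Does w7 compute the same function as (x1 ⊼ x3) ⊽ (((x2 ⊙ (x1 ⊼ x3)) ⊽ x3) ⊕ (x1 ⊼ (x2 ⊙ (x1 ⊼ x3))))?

No

w1 = x1 ⊼ x3
w2 = x2 ⊙ w1 = x2 ⊙ (x1 ⊼ x3)
w3 = x1 ⊼ w2 = x1 ⊼ (x2 ⊙ (x1 ⊼ x3))
w5 = w2 ⊽ x3 = (x2 ⊙ (x1 ⊼ x3)) ⊽ x3
w6 = w5 ⊙ w3 = ((x2 ⊙ (x1 ⊼ x3)) ⊽ x3) ⊙ (x1 ⊼ (x2 ⊙ (x1 ⊼ x3)))
w7 = w1 ⊽ w6 = (x1 ⊼ x3) ⊽ (((x2 ⊙ (x1 ⊼ x3)) ⊽ x3) ⊙ (x1 ⊼ (x2 ⊙ (x1 ⊼ x3))))
At x1=1, x2=0, x3=1: circuit gives 0, formula gives 1.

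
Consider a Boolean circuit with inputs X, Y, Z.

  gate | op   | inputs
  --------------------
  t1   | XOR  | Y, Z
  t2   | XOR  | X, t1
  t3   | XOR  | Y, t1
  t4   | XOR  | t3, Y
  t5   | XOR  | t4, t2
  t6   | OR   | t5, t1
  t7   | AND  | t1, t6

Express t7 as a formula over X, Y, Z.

(Y XOR Z) AND ((((Y XOR (Y XOR Z)) XOR Y) XOR (X XOR (Y XOR Z))) OR (Y XOR Z))

t1 = Y XOR Z
t2 = X XOR t1 = X XOR (Y XOR Z)
t3 = Y XOR t1 = Y XOR (Y XOR Z)
t4 = t3 XOR Y = (Y XOR (Y XOR Z)) XOR Y
t5 = t4 XOR t2 = ((Y XOR (Y XOR Z)) XOR Y) XOR (X XOR (Y XOR Z))
t6 = t5 OR t1 = (((Y XOR (Y XOR Z)) XOR Y) XOR (X XOR (Y XOR Z))) OR (Y XOR Z)
t7 = t1 AND t6 = (Y XOR Z) AND ((((Y XOR (Y XOR Z)) XOR Y) XOR (X XOR (Y XOR Z))) OR (Y XOR Z))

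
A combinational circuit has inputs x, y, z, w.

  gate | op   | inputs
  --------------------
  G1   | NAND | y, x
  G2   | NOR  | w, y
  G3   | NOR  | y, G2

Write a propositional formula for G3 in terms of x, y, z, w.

G2 = w NOR y
G3 = y NOR G2 = y NOR (w NOR y)

y NOR (w NOR y)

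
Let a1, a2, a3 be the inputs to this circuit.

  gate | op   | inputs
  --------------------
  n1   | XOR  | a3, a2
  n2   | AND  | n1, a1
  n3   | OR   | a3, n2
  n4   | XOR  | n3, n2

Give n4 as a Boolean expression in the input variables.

(a3 OR ((a3 XOR a2) AND a1)) XOR ((a3 XOR a2) AND a1)

n1 = a3 XOR a2
n2 = n1 AND a1 = (a3 XOR a2) AND a1
n3 = a3 OR n2 = a3 OR ((a3 XOR a2) AND a1)
n4 = n3 XOR n2 = (a3 OR ((a3 XOR a2) AND a1)) XOR ((a3 XOR a2) AND a1)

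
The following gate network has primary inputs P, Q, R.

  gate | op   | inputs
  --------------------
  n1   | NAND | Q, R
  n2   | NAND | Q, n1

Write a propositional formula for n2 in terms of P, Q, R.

Q NAND (Q NAND R)

n1 = Q NAND R
n2 = Q NAND n1 = Q NAND (Q NAND R)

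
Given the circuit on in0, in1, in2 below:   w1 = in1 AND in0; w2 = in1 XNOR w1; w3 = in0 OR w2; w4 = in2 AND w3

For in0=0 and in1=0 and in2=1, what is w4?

w1 = 0 AND 0 = 0
w2 = 0 XNOR 0 = 1
w3 = 0 OR 1 = 1
w4 = 1 AND 1 = 1

1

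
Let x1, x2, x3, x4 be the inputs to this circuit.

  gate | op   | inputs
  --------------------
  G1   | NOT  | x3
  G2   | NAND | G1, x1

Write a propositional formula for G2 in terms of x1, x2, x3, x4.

G1 = NOT x3
G2 = G1 NAND x1 = NOT x3 NAND x1

NOT x3 NAND x1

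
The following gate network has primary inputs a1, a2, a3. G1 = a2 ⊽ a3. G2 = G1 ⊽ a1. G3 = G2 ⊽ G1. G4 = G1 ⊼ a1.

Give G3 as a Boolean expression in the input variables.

((a2 ⊽ a3) ⊽ a1) ⊽ (a2 ⊽ a3)

G1 = a2 ⊽ a3
G2 = G1 ⊽ a1 = (a2 ⊽ a3) ⊽ a1
G3 = G2 ⊽ G1 = ((a2 ⊽ a3) ⊽ a1) ⊽ (a2 ⊽ a3)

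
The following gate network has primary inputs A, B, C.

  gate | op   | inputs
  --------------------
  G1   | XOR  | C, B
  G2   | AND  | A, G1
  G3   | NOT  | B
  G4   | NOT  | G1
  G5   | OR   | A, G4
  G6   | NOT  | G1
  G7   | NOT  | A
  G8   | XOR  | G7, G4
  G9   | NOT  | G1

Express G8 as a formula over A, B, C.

G1 = C XOR B
G4 = NOT G1 = NOT (C XOR B)
G7 = NOT A
G8 = G7 XOR G4 = NOT A XOR NOT (C XOR B)

NOT A XOR NOT (C XOR B)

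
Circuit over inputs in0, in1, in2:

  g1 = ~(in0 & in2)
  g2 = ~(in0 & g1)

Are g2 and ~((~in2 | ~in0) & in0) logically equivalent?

Yes

g1 = ~(in0 & in2)
g2 = ~(in0 & g1) = ~(in0 & (~(in0 & in2)))
At in0=1, in1=0, in2=0: circuit gives 0, formula gives 0.
At in0=0, in1=0, in2=0: circuit gives 1, formula gives 1.
Agrees on all 8 inputs.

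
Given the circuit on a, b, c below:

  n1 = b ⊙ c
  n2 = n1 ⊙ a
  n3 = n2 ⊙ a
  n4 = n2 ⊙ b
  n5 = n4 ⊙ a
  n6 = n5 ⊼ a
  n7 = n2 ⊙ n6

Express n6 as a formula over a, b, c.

((((b ⊙ c) ⊙ a) ⊙ b) ⊙ a) ⊼ a

n1 = b ⊙ c
n2 = n1 ⊙ a = (b ⊙ c) ⊙ a
n4 = n2 ⊙ b = ((b ⊙ c) ⊙ a) ⊙ b
n5 = n4 ⊙ a = (((b ⊙ c) ⊙ a) ⊙ b) ⊙ a
n6 = n5 ⊼ a = ((((b ⊙ c) ⊙ a) ⊙ b) ⊙ a) ⊼ a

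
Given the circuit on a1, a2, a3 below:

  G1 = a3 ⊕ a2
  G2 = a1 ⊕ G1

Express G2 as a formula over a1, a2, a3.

G1 = a3 ⊕ a2
G2 = a1 ⊕ G1 = a1 ⊕ (a3 ⊕ a2)

a1 ⊕ (a3 ⊕ a2)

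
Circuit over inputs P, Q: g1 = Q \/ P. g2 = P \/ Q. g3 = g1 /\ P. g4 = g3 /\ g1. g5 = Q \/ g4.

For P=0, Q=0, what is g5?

g1 = 0 \/ 0 = 0
g3 = 0 /\ 0 = 0
g4 = 0 /\ 0 = 0
g5 = 0 \/ 0 = 0

0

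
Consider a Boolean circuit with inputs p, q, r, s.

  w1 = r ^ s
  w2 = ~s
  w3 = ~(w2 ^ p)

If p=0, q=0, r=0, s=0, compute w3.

w2 = ~0 = 1
w3 = ~(1 ^ 0) = 0

0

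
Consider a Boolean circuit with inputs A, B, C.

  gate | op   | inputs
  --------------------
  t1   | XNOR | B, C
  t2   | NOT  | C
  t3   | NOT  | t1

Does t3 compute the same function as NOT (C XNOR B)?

Yes

t1 = B XNOR C
t3 = NOT t1 = NOT (B XNOR C)
At A=0, B=0, C=0: circuit gives 0, formula gives 0.
At A=0, B=0, C=1: circuit gives 1, formula gives 1.
Agrees on all 8 inputs.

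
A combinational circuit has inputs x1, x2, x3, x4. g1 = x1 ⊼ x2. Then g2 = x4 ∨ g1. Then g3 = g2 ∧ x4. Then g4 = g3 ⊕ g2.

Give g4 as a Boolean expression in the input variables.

((x4 ∨ (x1 ⊼ x2)) ∧ x4) ⊕ (x4 ∨ (x1 ⊼ x2))

g1 = x1 ⊼ x2
g2 = x4 ∨ g1 = x4 ∨ (x1 ⊼ x2)
g3 = g2 ∧ x4 = (x4 ∨ (x1 ⊼ x2)) ∧ x4
g4 = g3 ⊕ g2 = ((x4 ∨ (x1 ⊼ x2)) ∧ x4) ⊕ (x4 ∨ (x1 ⊼ x2))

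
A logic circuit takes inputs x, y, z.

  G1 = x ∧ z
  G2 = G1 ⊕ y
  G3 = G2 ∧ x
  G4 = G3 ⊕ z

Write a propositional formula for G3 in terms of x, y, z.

G1 = x ∧ z
G2 = G1 ⊕ y = (x ∧ z) ⊕ y
G3 = G2 ∧ x = ((x ∧ z) ⊕ y) ∧ x

((x ∧ z) ⊕ y) ∧ x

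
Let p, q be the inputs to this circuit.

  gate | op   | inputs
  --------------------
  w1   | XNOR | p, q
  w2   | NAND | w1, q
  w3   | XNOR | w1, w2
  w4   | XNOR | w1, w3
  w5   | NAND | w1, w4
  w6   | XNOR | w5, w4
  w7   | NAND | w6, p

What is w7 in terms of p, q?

w1 = p XNOR q
w2 = w1 NAND q = (p XNOR q) NAND q
w3 = w1 XNOR w2 = (p XNOR q) XNOR ((p XNOR q) NAND q)
w4 = w1 XNOR w3 = (p XNOR q) XNOR ((p XNOR q) XNOR ((p XNOR q) NAND q))
w5 = w1 NAND w4 = (p XNOR q) NAND ((p XNOR q) XNOR ((p XNOR q) XNOR ((p XNOR q) NAND q)))
w6 = w5 XNOR w4 = ((p XNOR q) NAND ((p XNOR q) XNOR ((p XNOR q) XNOR ((p XNOR q) NAND q)))) XNOR ((p XNOR q) XNOR ((p XNOR q) XNOR ((p XNOR q) NAND q)))
w7 = w6 NAND p = (((p XNOR q) NAND ((p XNOR q) XNOR ((p XNOR q) XNOR ((p XNOR q) NAND q)))) XNOR ((p XNOR q) XNOR ((p XNOR q) XNOR ((p XNOR q) NAND q)))) NAND p

(((p XNOR q) NAND ((p XNOR q) XNOR ((p XNOR q) XNOR ((p XNOR q) NAND q)))) XNOR ((p XNOR q) XNOR ((p XNOR q) XNOR ((p XNOR q) NAND q)))) NAND p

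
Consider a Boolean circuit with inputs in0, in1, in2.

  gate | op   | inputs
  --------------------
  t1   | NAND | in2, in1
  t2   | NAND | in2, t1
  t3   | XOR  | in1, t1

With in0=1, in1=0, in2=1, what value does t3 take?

1

t1 = 1 NAND 0 = 1
t3 = 0 XOR 1 = 1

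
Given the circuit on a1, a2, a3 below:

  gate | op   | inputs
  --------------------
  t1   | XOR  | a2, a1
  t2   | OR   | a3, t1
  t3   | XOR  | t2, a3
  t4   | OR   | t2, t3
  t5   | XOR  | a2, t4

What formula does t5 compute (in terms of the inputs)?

a2 XOR ((a3 OR (a2 XOR a1)) OR ((a3 OR (a2 XOR a1)) XOR a3))

t1 = a2 XOR a1
t2 = a3 OR t1 = a3 OR (a2 XOR a1)
t3 = t2 XOR a3 = (a3 OR (a2 XOR a1)) XOR a3
t4 = t2 OR t3 = (a3 OR (a2 XOR a1)) OR ((a3 OR (a2 XOR a1)) XOR a3)
t5 = a2 XOR t4 = a2 XOR ((a3 OR (a2 XOR a1)) OR ((a3 OR (a2 XOR a1)) XOR a3))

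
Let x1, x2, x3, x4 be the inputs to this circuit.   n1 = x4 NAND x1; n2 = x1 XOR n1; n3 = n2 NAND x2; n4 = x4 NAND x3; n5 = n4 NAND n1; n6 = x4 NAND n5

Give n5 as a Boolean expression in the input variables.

n1 = x4 NAND x1
n4 = x4 NAND x3
n5 = n4 NAND n1 = (x4 NAND x3) NAND (x4 NAND x1)

(x4 NAND x3) NAND (x4 NAND x1)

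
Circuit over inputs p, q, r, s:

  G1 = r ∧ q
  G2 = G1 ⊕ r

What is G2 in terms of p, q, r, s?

G1 = r ∧ q
G2 = G1 ⊕ r = (r ∧ q) ⊕ r

(r ∧ q) ⊕ r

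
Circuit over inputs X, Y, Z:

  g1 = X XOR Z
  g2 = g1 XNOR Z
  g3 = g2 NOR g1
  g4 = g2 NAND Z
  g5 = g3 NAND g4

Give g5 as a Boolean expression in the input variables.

(((X XOR Z) XNOR Z) NOR (X XOR Z)) NAND (((X XOR Z) XNOR Z) NAND Z)

g1 = X XOR Z
g2 = g1 XNOR Z = (X XOR Z) XNOR Z
g3 = g2 NOR g1 = ((X XOR Z) XNOR Z) NOR (X XOR Z)
g4 = g2 NAND Z = ((X XOR Z) XNOR Z) NAND Z
g5 = g3 NAND g4 = (((X XOR Z) XNOR Z) NOR (X XOR Z)) NAND (((X XOR Z) XNOR Z) NAND Z)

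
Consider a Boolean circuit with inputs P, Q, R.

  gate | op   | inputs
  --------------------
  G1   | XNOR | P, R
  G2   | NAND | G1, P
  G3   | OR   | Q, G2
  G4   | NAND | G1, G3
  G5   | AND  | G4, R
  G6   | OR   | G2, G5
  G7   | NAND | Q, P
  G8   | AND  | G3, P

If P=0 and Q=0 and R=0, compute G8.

0

G1 = 0 XNOR 0 = 1
G2 = 1 NAND 0 = 1
G3 = 0 OR 1 = 1
G8 = 1 AND 0 = 0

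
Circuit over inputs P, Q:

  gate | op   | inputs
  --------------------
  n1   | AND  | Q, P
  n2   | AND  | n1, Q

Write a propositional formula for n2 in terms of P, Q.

n1 = Q AND P
n2 = n1 AND Q = (Q AND P) AND Q

(Q AND P) AND Q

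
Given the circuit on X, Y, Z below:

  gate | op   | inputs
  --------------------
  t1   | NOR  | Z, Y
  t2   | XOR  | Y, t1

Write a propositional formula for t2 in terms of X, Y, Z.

t1 = Z NOR Y
t2 = Y XOR t1 = Y XOR (Z NOR Y)

Y XOR (Z NOR Y)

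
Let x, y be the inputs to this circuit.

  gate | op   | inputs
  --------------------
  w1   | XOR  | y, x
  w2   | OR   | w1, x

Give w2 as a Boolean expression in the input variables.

w1 = y XOR x
w2 = w1 OR x = (y XOR x) OR x

(y XOR x) OR x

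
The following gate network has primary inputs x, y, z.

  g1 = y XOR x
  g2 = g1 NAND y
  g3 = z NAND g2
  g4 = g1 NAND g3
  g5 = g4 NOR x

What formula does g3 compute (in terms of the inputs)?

g1 = y XOR x
g2 = g1 NAND y = (y XOR x) NAND y
g3 = z NAND g2 = z NAND ((y XOR x) NAND y)

z NAND ((y XOR x) NAND y)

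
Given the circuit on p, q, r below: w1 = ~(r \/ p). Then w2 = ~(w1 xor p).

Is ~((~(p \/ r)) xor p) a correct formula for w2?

Yes

w1 = ~(r \/ p)
w2 = ~(w1 xor p) = ~((~(r \/ p)) xor p)
At p=0, q=0, r=0: circuit gives 0, formula gives 0.
At p=0, q=0, r=1: circuit gives 1, formula gives 1.
Agrees on all 8 inputs.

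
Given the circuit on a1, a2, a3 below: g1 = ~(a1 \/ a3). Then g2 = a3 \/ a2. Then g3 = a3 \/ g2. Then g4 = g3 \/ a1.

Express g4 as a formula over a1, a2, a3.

g2 = a3 \/ a2
g3 = a3 \/ g2 = a3 \/ (a3 \/ a2)
g4 = g3 \/ a1 = (a3 \/ (a3 \/ a2)) \/ a1

(a3 \/ (a3 \/ a2)) \/ a1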